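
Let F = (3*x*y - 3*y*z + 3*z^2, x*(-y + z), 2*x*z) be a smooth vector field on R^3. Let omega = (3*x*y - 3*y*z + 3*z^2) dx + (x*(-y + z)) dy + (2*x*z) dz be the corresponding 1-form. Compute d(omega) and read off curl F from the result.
d(omega) = (-x) dy ∧ dz + (-3*y + 4*z) dz ∧ dx + (-3*x - y + 4*z) dx ∧ dy; curl F = (-x, -3*y + 4*z, -3*x - y + 4*z)

d omega = sum_{i<j} (∂f_j/∂x_i - ∂f_i/∂x_j) dx_i ∧ dx_j. Under the identification (dy ∧ dz, dz ∧ dx, dx ∧ dy) ↔ (e_x, e_y, e_z), the coefficients are exactly the components of curl F. Compute:
  ∂R/∂y - ∂Q/∂z = (0) - (x) = -x
  ∂P/∂z - ∂R/∂x = (-3*y + 6*z) - (2*z) = -3*y + 4*z
  ∂Q/∂x - ∂P/∂y = (-y + z) - (3*x - 3*z) = -3*x - y + 4*z.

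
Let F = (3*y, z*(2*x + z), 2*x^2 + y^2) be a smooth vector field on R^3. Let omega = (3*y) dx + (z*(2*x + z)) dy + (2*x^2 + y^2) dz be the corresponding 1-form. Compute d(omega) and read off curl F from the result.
d(omega) = (-2*x + 2*y - 2*z) dy ∧ dz + (-4*x) dz ∧ dx + (2*z - 3) dx ∧ dy; curl F = (-2*x + 2*y - 2*z, -4*x, 2*z - 3)

d omega = sum_{i<j} (∂f_j/∂x_i - ∂f_i/∂x_j) dx_i ∧ dx_j. Under the identification (dy ∧ dz, dz ∧ dx, dx ∧ dy) ↔ (e_x, e_y, e_z), the coefficients are exactly the components of curl F. Compute:
  ∂R/∂y - ∂Q/∂z = (2*y) - (2*x + 2*z) = -2*x + 2*y - 2*z
  ∂P/∂z - ∂R/∂x = (0) - (4*x) = -4*x
  ∂Q/∂x - ∂P/∂y = (2*z) - (3) = 2*z - 3.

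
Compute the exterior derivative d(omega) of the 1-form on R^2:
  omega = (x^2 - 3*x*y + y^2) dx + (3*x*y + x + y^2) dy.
d(omega) = (3*x + y + 1) dx ∧ dy

For a 1-form omega = sum_i f_i dx_i, the exterior derivative is
  d(omega) = sum_{i < j} (∂f_j/∂x_i - ∂f_i/∂x_j) dx_i ∧ dx_j.
  coefficient of dx ∧ dy: ∂f_2/∂x - ∂f_1/∂y = ∂(3*x*y + x + y^2)/∂x - ∂(x^2 - 3*x*y + y^2)/∂y = 3*x + y + 1
Assembling: d(omega) = (3*x + y + 1) dx ∧ dy.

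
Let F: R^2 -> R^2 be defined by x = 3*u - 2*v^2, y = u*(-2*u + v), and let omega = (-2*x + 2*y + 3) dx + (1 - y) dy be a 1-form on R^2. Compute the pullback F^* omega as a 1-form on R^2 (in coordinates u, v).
F^* omega = (-8*u^3 + 6*u^2*v - 12*u^2 - u*v^2 + 6*u*v - 22*u + 12*v^2 + v + 9) du + (2*u^3 + 15*u^2*v - 8*u*v^2 + 24*u*v + u - 16*v^3 - 12*v) dv

Using F^*(f dg) = (f ∘ F) d(g ∘ F), substitute each coordinate x_i by F_i(u, v) in f_i, and replace dx_i by d F_i = (∂F_i/∂u) du + (∂F_i/∂v) dv.
  For the x component: f_1(F) = -4*u^2 + 2*u*v - 6*u + 4*v^2 + 3; d F_1 = (3) du + (-4*v) dv
  For the y component: f_2(F) = 2*u^2 - u*v + 1; d F_2 = (-4*u + v) du + (u) dv
Combining and collecting du, dv coefficients:
  coeff of du: -8*u^3 + 6*u^2*v - 12*u^2 - u*v^2 + 6*u*v - 22*u + 12*v^2 + v + 9
  coeff of dv: 2*u^3 + 15*u^2*v - 8*u*v^2 + 24*u*v + u - 16*v^3 - 12*v
F^* omega = (-8*u^3 + 6*u^2*v - 12*u^2 - u*v^2 + 6*u*v - 22*u + 12*v^2 + v + 9) du + (2*u^3 + 15*u^2*v - 8*u*v^2 + 24*u*v + u - 16*v^3 - 12*v) dv.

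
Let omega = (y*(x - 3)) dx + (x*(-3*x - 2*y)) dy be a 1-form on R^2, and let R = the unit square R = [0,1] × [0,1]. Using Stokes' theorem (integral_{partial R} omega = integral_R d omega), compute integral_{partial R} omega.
integral_(partial R) omega = -3/2

Stokes: integral_partial_R omega = integral_R d omega with d omega = (∂Q/∂x - ∂P/∂y) dx ∧ dy.
  ∂Q/∂x = -6*x - 2*y
  ∂P/∂y = x - 3
  integrand = ∂Q/∂x - ∂P/∂y = -7*x - 2*y + 3.
Integrating over R: integral_0^1 integral_0^1 (-7*x - 2*y + 3) dx dy = -3/2.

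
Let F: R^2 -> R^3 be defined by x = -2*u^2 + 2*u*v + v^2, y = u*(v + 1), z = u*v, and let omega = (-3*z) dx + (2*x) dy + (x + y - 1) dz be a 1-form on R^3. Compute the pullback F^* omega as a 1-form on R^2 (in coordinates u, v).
F^* omega = (6*u^2*v - 4*u^2 + u*v^2 + 5*u*v + 3*v^3 + 2*v^2 - v) du + (u*(-6*u^2 + u*v + u - 3*v^2 - 1)) dv

Using F^*(f dg) = (f ∘ F) d(g ∘ F), substitute each coordinate x_i by F_i(u, v) in f_i, and replace dx_i by d F_i = (∂F_i/∂u) du + (∂F_i/∂v) dv.
  For the x component: f_1(F) = -3*u*v; d F_1 = (-4*u + 2*v) du + (2*u + 2*v) dv
  For the y component: f_2(F) = -4*u^2 + 4*u*v + 2*v^2; d F_2 = (v + 1) du + (u) dv
  For the z component: f_3(F) = -2*u^2 + 3*u*v + u + v^2 - 1; d F_3 = (v) du + (u) dv
Combining and collecting du, dv coefficients:
  coeff of du: 6*u^2*v - 4*u^2 + u*v^2 + 5*u*v + 3*v^3 + 2*v^2 - v
  coeff of dv: u*(-6*u^2 + u*v + u - 3*v^2 - 1)
F^* omega = (6*u^2*v - 4*u^2 + u*v^2 + 5*u*v + 3*v^3 + 2*v^2 - v) du + (u*(-6*u^2 + u*v + u - 3*v^2 - 1)) dv.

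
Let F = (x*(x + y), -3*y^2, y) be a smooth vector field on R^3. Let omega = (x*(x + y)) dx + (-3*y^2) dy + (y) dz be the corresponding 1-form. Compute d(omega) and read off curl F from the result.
d(omega) = (1) dy ∧ dz + (0) dz ∧ dx + (-x) dx ∧ dy; curl F = (1, 0, -x)

d omega = sum_{i<j} (∂f_j/∂x_i - ∂f_i/∂x_j) dx_i ∧ dx_j. Under the identification (dy ∧ dz, dz ∧ dx, dx ∧ dy) ↔ (e_x, e_y, e_z), the coefficients are exactly the components of curl F. Compute:
  ∂R/∂y - ∂Q/∂z = (1) - (0) = 1
  ∂P/∂z - ∂R/∂x = (0) - (0) = 0
  ∂Q/∂x - ∂P/∂y = (0) - (x) = -x.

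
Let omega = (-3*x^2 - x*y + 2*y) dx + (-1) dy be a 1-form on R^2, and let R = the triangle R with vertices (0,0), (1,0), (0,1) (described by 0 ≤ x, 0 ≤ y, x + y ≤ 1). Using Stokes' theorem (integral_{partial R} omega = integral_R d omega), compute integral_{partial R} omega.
integral_(partial R) omega = -5/6

Stokes: integral_partial_R omega = integral_R d omega with d omega = (∂Q/∂x - ∂P/∂y) dx ∧ dy.
  ∂Q/∂x = 0
  ∂P/∂y = 2 - x
  integrand = ∂Q/∂x - ∂P/∂y = x - 2.
Integrating over R: integral_0^1 integral_0^{1-x} (x - 2) dy dx = -5/6.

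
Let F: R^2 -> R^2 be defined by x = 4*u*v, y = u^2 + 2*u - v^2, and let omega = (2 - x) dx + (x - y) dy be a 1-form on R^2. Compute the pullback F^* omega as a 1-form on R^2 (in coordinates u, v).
F^* omega = (-2*u^3 + 8*u^2*v - 6*u^2 - 14*u*v^2 + 8*u*v - 4*u + 2*v^2 + 8*v) du + (-14*u^2*v - 8*u*v^2 + 4*u*v + 8*u - 2*v^3) dv

Using F^*(f dg) = (f ∘ F) d(g ∘ F), substitute each coordinate x_i by F_i(u, v) in f_i, and replace dx_i by d F_i = (∂F_i/∂u) du + (∂F_i/∂v) dv.
  For the x component: f_1(F) = -4*u*v + 2; d F_1 = (4*v) du + (4*u) dv
  For the y component: f_2(F) = -u^2 + 4*u*v - 2*u + v^2; d F_2 = (2*u + 2) du + (-2*v) dv
Combining and collecting du, dv coefficients:
  coeff of du: -2*u^3 + 8*u^2*v - 6*u^2 - 14*u*v^2 + 8*u*v - 4*u + 2*v^2 + 8*v
  coeff of dv: -14*u^2*v - 8*u*v^2 + 4*u*v + 8*u - 2*v^3
F^* omega = (-2*u^3 + 8*u^2*v - 6*u^2 - 14*u*v^2 + 8*u*v - 4*u + 2*v^2 + 8*v) du + (-14*u^2*v - 8*u*v^2 + 4*u*v + 8*u - 2*v^3) dv.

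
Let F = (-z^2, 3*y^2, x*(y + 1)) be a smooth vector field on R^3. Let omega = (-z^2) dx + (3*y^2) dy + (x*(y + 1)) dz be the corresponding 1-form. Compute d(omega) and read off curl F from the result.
d(omega) = (x) dy ∧ dz + (-y - 2*z - 1) dz ∧ dx + (0) dx ∧ dy; curl F = (x, -y - 2*z - 1, 0)

d omega = sum_{i<j} (∂f_j/∂x_i - ∂f_i/∂x_j) dx_i ∧ dx_j. Under the identification (dy ∧ dz, dz ∧ dx, dx ∧ dy) ↔ (e_x, e_y, e_z), the coefficients are exactly the components of curl F. Compute:
  ∂R/∂y - ∂Q/∂z = (x) - (0) = x
  ∂P/∂z - ∂R/∂x = (-2*z) - (y + 1) = -y - 2*z - 1
  ∂Q/∂x - ∂P/∂y = (0) - (0) = 0.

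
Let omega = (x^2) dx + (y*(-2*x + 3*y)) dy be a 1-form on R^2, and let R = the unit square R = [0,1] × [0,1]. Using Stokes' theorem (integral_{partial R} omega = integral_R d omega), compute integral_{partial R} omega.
integral_(partial R) omega = -1

Stokes: integral_partial_R omega = integral_R d omega with d omega = (∂Q/∂x - ∂P/∂y) dx ∧ dy.
  ∂Q/∂x = -2*y
  ∂P/∂y = 0
  integrand = ∂Q/∂x - ∂P/∂y = -2*y.
Integrating over R: integral_0^1 integral_0^1 (-2*y) dx dy = -1.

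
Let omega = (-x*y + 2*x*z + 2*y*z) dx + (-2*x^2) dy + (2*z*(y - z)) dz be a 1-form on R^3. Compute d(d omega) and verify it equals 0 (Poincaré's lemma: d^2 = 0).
d(d omega) = 0

Step 1: d omega = sum_{i<j} (∂f_j/∂x_i - ∂f_i/∂x_j) dx_i ∧ dx_j:
  coeff of dx ∧ dy: -3*x - 2*z
  coeff of dx ∧ dz: -2*x - 2*y
  coeff of dy ∧ dz: 2*z
Step 2: Apply d again to each 2-form coefficient. The only possible 3-form in R^3 is dx ∧ dy ∧ dz, with coefficient
  ∂(coeff of dy∧dz)/∂x - ∂(coeff of dx∧dz)/∂y + ∂(coeff of dx∧dy)/∂z
  = ∂/∂x (2*z) - ∂/∂y (-2*x - 2*y) + ∂/∂z (-3*x - 2*z).
Each of these terms simplifies to sums of mixed partials that cancel in pairs. The result is 0 (by equality of mixed partials for smooth functions — Schwarz / Clairaut).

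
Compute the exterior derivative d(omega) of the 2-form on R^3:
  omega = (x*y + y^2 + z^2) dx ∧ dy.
d(omega) = (2*z) dx ∧ dy ∧ dz

For a 2-form omega = sum_{i<j} g_{ij} dx_i ∧ dx_j, the exterior derivative is
  d(omega) = sum_{i<j} d(g_{ij}) ∧ dx_i ∧ dx_j = sum_{i<j, k} (∂g_{ij}/∂x_k) dx_k ∧ dx_i ∧ dx_j.
Expand each term, using dx_k ∧ dx_i ∧ dx_j = sgn(permutation) dx_{(a)} ∧ dx_{(b)} ∧ dx_{(c)} with (a < b < c) sorted:
  d(x*y + y^2 + z^2) includes (∂/∂z)(x*y + y^2 + z^2) dz = (2*z) dz, which multiplied by dx ∧ dy gives (2*z) dx ∧ dy ∧ dz
Collecting like 3-forms: d(omega) = (2*z) dx ∧ dy ∧ dz.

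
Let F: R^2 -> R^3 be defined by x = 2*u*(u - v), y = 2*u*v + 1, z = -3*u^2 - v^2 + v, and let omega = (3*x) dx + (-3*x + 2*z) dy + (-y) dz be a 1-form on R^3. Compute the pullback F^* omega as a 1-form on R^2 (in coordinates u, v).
F^* omega = (24*u^3 - 48*u^2*v + 24*u*v^2 + 6*u - 4*v^3 + 4*v^2) du + (-36*u^3 + 24*u^2*v + 2*u*v + 2*v - 1) dv

Using F^*(f dg) = (f ∘ F) d(g ∘ F), substitute each coordinate x_i by F_i(u, v) in f_i, and replace dx_i by d F_i = (∂F_i/∂u) du + (∂F_i/∂v) dv.
  For the x component: f_1(F) = 6*u*(u - v); d F_1 = (4*u - 2*v) du + (-2*u) dv
  For the y component: f_2(F) = -12*u^2 + 6*u*v - 2*v^2 + 2*v; d F_2 = (2*v) du + (2*u) dv
  For the z component: f_3(F) = -2*u*v - 1; d F_3 = (-6*u) du + (1 - 2*v) dv
Combining and collecting du, dv coefficients:
  coeff of du: 24*u^3 - 48*u^2*v + 24*u*v^2 + 6*u - 4*v^3 + 4*v^2
  coeff of dv: -36*u^3 + 24*u^2*v + 2*u*v + 2*v - 1
F^* omega = (24*u^3 - 48*u^2*v + 24*u*v^2 + 6*u - 4*v^3 + 4*v^2) du + (-36*u^3 + 24*u^2*v + 2*u*v + 2*v - 1) dv.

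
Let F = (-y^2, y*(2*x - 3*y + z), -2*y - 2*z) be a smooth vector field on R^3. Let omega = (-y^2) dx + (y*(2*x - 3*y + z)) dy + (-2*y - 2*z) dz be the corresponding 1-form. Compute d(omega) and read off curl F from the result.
d(omega) = (-y - 2) dy ∧ dz + (0) dz ∧ dx + (4*y) dx ∧ dy; curl F = (-y - 2, 0, 4*y)

d omega = sum_{i<j} (∂f_j/∂x_i - ∂f_i/∂x_j) dx_i ∧ dx_j. Under the identification (dy ∧ dz, dz ∧ dx, dx ∧ dy) ↔ (e_x, e_y, e_z), the coefficients are exactly the components of curl F. Compute:
  ∂R/∂y - ∂Q/∂z = (-2) - (y) = -y - 2
  ∂P/∂z - ∂R/∂x = (0) - (0) = 0
  ∂Q/∂x - ∂P/∂y = (2*y) - (-2*y) = 4*y.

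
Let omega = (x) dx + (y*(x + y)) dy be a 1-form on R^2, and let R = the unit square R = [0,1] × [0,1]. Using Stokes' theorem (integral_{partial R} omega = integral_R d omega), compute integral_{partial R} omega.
integral_(partial R) omega = 1/2

Stokes: integral_partial_R omega = integral_R d omega with d omega = (∂Q/∂x - ∂P/∂y) dx ∧ dy.
  ∂Q/∂x = y
  ∂P/∂y = 0
  integrand = ∂Q/∂x - ∂P/∂y = y.
Integrating over R: integral_0^1 integral_0^1 (y) dx dy = 1/2.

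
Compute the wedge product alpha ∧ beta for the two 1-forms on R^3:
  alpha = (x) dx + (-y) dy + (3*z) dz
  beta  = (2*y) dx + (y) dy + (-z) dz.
alpha ∧ beta = (y*(x + 2*y)) dx ∧ dy + (-z*(x + 6*y)) dx ∧ dz + (-2*y*z) dy ∧ dz

Distribute the wedge, using dx_i ∧ dx_j = -dx_j ∧ dx_i and dx_i ∧ dx_i = 0. For each pair (i, j) with i < j, the coefficient of dx_i ∧ dx_j in alpha ∧ beta is (alpha_i * beta_j - alpha_j * beta_i). Collecting: alpha ∧ beta = (y*(x + 2*y)) dx ∧ dy + (-z*(x + 6*y)) dx ∧ dz + (-2*y*z) dy ∧ dz.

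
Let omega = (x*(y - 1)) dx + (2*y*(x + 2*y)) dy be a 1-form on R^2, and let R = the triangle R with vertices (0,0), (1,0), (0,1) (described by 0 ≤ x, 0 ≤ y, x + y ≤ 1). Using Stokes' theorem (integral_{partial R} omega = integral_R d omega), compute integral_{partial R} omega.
integral_(partial R) omega = 1/6

Stokes: integral_partial_R omega = integral_R d omega with d omega = (∂Q/∂x - ∂P/∂y) dx ∧ dy.
  ∂Q/∂x = 2*y
  ∂P/∂y = x
  integrand = ∂Q/∂x - ∂P/∂y = -x + 2*y.
Integrating over R: integral_0^1 integral_0^{1-x} (-x + 2*y) dy dx = 1/6.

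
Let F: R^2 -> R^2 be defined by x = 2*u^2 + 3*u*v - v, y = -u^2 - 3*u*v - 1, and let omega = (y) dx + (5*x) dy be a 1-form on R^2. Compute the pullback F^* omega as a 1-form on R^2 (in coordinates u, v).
F^* omega = (-24*u^3 - 75*u^2*v - 54*u*v^2 + 10*u*v - 4*u + 15*v^2 - 3*v) du + (-33*u^3 - 54*u^2*v + u^2 + 18*u*v - 3*u + 1) dv

Using F^*(f dg) = (f ∘ F) d(g ∘ F), substitute each coordinate x_i by F_i(u, v) in f_i, and replace dx_i by d F_i = (∂F_i/∂u) du + (∂F_i/∂v) dv.
  For the x component: f_1(F) = -u^2 - 3*u*v - 1; d F_1 = (4*u + 3*v) du + (3*u - 1) dv
  For the y component: f_2(F) = 10*u^2 + 15*u*v - 5*v; d F_2 = (-2*u - 3*v) du + (-3*u) dv
Combining and collecting du, dv coefficients:
  coeff of du: -24*u^3 - 75*u^2*v - 54*u*v^2 + 10*u*v - 4*u + 15*v^2 - 3*v
  coeff of dv: -33*u^3 - 54*u^2*v + u^2 + 18*u*v - 3*u + 1
F^* omega = (-24*u^3 - 75*u^2*v - 54*u*v^2 + 10*u*v - 4*u + 15*v^2 - 3*v) du + (-33*u^3 - 54*u^2*v + u^2 + 18*u*v - 3*u + 1) dv.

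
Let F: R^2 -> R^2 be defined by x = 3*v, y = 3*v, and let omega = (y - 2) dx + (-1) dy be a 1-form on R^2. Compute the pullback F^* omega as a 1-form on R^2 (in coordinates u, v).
F^* omega = (9*v - 9) dv

Using F^*(f dg) = (f ∘ F) d(g ∘ F), substitute each coordinate x_i by F_i(u, v) in f_i, and replace dx_i by d F_i = (∂F_i/∂u) du + (∂F_i/∂v) dv.
  For the x component: f_1(F) = 3*v - 2; d F_1 = (0) du + (3) dv
  For the y component: f_2(F) = -1; d F_2 = (0) du + (3) dv
Combining and collecting du, dv coefficients:
  coeff of du: 0
  coeff of dv: 9*v - 9
F^* omega = (9*v - 9) dv.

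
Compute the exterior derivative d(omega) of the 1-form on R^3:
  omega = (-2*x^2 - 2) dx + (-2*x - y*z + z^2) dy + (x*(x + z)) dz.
d(omega) = (-2) dx ∧ dy + (2*x + z) dx ∧ dz + (y - 2*z) dy ∧ dz

For a 1-form omega = sum_i f_i dx_i, the exterior derivative is
  d(omega) = sum_{i < j} (∂f_j/∂x_i - ∂f_i/∂x_j) dx_i ∧ dx_j.
  coefficient of dx ∧ dy: ∂f_2/∂x - ∂f_1/∂y = ∂(-2*x - y*z + z^2)/∂x - ∂(-2*x^2 - 2)/∂y = -2
  coefficient of dx ∧ dz: ∂f_3/∂x - ∂f_1/∂z = ∂(x*(x + z))/∂x - ∂(-2*x^2 - 2)/∂z = 2*x + z
  coefficient of dy ∧ dz: ∂f_3/∂y - ∂f_2/∂z = ∂(x*(x + z))/∂y - ∂(-2*x - y*z + z^2)/∂z = y - 2*z
Assembling: d(omega) = (-2) dx ∧ dy + (2*x + z) dx ∧ dz + (y - 2*z) dy ∧ dz.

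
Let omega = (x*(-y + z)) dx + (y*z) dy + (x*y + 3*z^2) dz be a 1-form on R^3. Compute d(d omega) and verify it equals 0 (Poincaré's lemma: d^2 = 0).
d(d omega) = 0

Step 1: d omega = sum_{i<j} (∂f_j/∂x_i - ∂f_i/∂x_j) dx_i ∧ dx_j:
  coeff of dx ∧ dy: x
  coeff of dx ∧ dz: -x + y
  coeff of dy ∧ dz: x - y
Step 2: Apply d again to each 2-form coefficient. The only possible 3-form in R^3 is dx ∧ dy ∧ dz, with coefficient
  ∂(coeff of dy∧dz)/∂x - ∂(coeff of dx∧dz)/∂y + ∂(coeff of dx∧dy)/∂z
  = ∂/∂x (x - y) - ∂/∂y (-x + y) + ∂/∂z (x).
Each of these terms simplifies to sums of mixed partials that cancel in pairs. The result is 0 (by equality of mixed partials for smooth functions — Schwarz / Clairaut).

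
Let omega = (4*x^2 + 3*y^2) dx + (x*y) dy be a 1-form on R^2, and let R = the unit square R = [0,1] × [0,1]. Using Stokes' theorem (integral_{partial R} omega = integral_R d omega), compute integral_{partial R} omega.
integral_(partial R) omega = -5/2

Stokes: integral_partial_R omega = integral_R d omega with d omega = (∂Q/∂x - ∂P/∂y) dx ∧ dy.
  ∂Q/∂x = y
  ∂P/∂y = 6*y
  integrand = ∂Q/∂x - ∂P/∂y = -5*y.
Integrating over R: integral_0^1 integral_0^1 (-5*y) dx dy = -5/2.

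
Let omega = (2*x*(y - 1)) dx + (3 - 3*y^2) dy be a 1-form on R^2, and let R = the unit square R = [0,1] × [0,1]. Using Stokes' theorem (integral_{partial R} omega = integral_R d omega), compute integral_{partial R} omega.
integral_(partial R) omega = -1

Stokes: integral_partial_R omega = integral_R d omega with d omega = (∂Q/∂x - ∂P/∂y) dx ∧ dy.
  ∂Q/∂x = 0
  ∂P/∂y = 2*x
  integrand = ∂Q/∂x - ∂P/∂y = -2*x.
Integrating over R: integral_0^1 integral_0^1 (-2*x) dx dy = -1.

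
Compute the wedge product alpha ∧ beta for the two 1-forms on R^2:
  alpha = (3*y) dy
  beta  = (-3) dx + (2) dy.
alpha ∧ beta = (9*y) dx ∧ dy

Distribute the wedge, using dx_i ∧ dx_j = -dx_j ∧ dx_i and dx_i ∧ dx_i = 0. For each pair (i, j) with i < j, the coefficient of dx_i ∧ dx_j in alpha ∧ beta is (alpha_i * beta_j - alpha_j * beta_i). Collecting: alpha ∧ beta = (9*y) dx ∧ dy.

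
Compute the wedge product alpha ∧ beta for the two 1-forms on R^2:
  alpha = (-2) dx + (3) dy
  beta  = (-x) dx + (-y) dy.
alpha ∧ beta = (3*x + 2*y) dx ∧ dy

Distribute the wedge, using dx_i ∧ dx_j = -dx_j ∧ dx_i and dx_i ∧ dx_i = 0. For each pair (i, j) with i < j, the coefficient of dx_i ∧ dx_j in alpha ∧ beta is (alpha_i * beta_j - alpha_j * beta_i). Collecting: alpha ∧ beta = (3*x + 2*y) dx ∧ dy.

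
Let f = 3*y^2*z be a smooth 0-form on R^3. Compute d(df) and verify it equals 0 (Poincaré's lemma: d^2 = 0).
d(df) = 0

Step 1: df = sum_i (∂f/∂x_i) dx_i = (0) dx + (6*y*z) dy + (3*y^2) dz.
Step 2: Apply d again. Using the 1-form formula, the coefficient of dx ∧ dy in d(df) is ∂^2 f/∂x ∂y - ∂^2 f/∂y ∂x = (0) - (0) = 0 (equality of mixed partials for smooth f).
Similarly for dx ∧ dz and dy ∧ dz — all coefficients vanish. So d(df) = 0.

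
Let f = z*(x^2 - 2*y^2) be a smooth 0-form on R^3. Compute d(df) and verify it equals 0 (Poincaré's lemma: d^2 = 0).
d(df) = 0

Step 1: df = sum_i (∂f/∂x_i) dx_i = (2*x*z) dx + (-4*y*z) dy + (x^2 - 2*y^2) dz.
Step 2: Apply d again. Using the 1-form formula, the coefficient of dx ∧ dy in d(df) is ∂^2 f/∂x ∂y - ∂^2 f/∂y ∂x = (0) - (0) = 0 (equality of mixed partials for smooth f).
Similarly for dx ∧ dz and dy ∧ dz — all coefficients vanish. So d(df) = 0.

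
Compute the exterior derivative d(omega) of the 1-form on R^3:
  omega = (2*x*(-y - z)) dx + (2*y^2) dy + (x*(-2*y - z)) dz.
d(omega) = (2*x) dx ∧ dy + (2*x - 2*y - z) dx ∧ dz + (-2*x) dy ∧ dz

For a 1-form omega = sum_i f_i dx_i, the exterior derivative is
  d(omega) = sum_{i < j} (∂f_j/∂x_i - ∂f_i/∂x_j) dx_i ∧ dx_j.
  coefficient of dx ∧ dy: ∂f_2/∂x - ∂f_1/∂y = ∂(2*y^2)/∂x - ∂(2*x*(-y - z))/∂y = 2*x
  coefficient of dx ∧ dz: ∂f_3/∂x - ∂f_1/∂z = ∂(x*(-2*y - z))/∂x - ∂(2*x*(-y - z))/∂z = 2*x - 2*y - z
  coefficient of dy ∧ dz: ∂f_3/∂y - ∂f_2/∂z = ∂(x*(-2*y - z))/∂y - ∂(2*y^2)/∂z = -2*x
Assembling: d(omega) = (2*x) dx ∧ dy + (2*x - 2*y - z) dx ∧ dz + (-2*x) dy ∧ dz.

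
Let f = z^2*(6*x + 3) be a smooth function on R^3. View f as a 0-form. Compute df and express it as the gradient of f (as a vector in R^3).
df = (6*z^2) dx + (0) dy + (6*z*(2*x + 1)) dz; grad f = (6*z^2, 0, 6*z*(2*x + 1))

For a 0-form f, d f = (∂f/∂x) dx + (∂f/∂y) dy + (∂f/∂z) dz. The components of the vector representation are exactly the entries of grad f in Cartesian coordinates:
  ∂f/∂x = 6*z^2
  ∂f/∂y = 0
  ∂f/∂z = 6*z*(2*x + 1).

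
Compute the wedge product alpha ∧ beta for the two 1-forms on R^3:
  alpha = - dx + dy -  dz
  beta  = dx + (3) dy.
alpha ∧ beta = (-4) dx ∧ dy + (1) dx ∧ dz + (3) dy ∧ dz

Distribute the wedge, using dx_i ∧ dx_j = -dx_j ∧ dx_i and dx_i ∧ dx_i = 0. For each pair (i, j) with i < j, the coefficient of dx_i ∧ dx_j in alpha ∧ beta is (alpha_i * beta_j - alpha_j * beta_i). Collecting: alpha ∧ beta = (-4) dx ∧ dy + (1) dx ∧ dz + (3) dy ∧ dz.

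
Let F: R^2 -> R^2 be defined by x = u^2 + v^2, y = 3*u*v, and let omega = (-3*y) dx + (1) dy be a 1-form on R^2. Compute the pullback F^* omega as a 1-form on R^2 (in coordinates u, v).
F^* omega = (3*v*(1 - 6*u^2)) du + (3*u*(1 - 6*v^2)) dv

Using F^*(f dg) = (f ∘ F) d(g ∘ F), substitute each coordinate x_i by F_i(u, v) in f_i, and replace dx_i by d F_i = (∂F_i/∂u) du + (∂F_i/∂v) dv.
  For the x component: f_1(F) = -9*u*v; d F_1 = (2*u) du + (2*v) dv
  For the y component: f_2(F) = 1; d F_2 = (3*v) du + (3*u) dv
Combining and collecting du, dv coefficients:
  coeff of du: 3*v*(1 - 6*u^2)
  coeff of dv: 3*u*(1 - 6*v^2)
F^* omega = (3*v*(1 - 6*u^2)) du + (3*u*(1 - 6*v^2)) dv.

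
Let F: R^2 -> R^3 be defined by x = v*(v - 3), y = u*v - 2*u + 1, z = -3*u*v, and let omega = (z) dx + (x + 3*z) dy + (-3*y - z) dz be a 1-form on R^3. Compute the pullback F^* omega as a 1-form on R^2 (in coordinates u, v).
F^* omega = (v*(-9*u*v + v^2 - 5*v + 15)) du + (u*(-9*u*v - 18*u - 5*v^2 + 6*v + 9)) dv

Using F^*(f dg) = (f ∘ F) d(g ∘ F), substitute each coordinate x_i by F_i(u, v) in f_i, and replace dx_i by d F_i = (∂F_i/∂u) du + (∂F_i/∂v) dv.
  For the x component: f_1(F) = -3*u*v; d F_1 = (0) du + (2*v - 3) dv
  For the y component: f_2(F) = v*(-9*u + v - 3); d F_2 = (v - 2) du + (u) dv
  For the z component: f_3(F) = 6*u - 3; d F_3 = (-3*v) du + (-3*u) dv
Combining and collecting du, dv coefficients:
  coeff of du: v*(-9*u*v + v^2 - 5*v + 15)
  coeff of dv: u*(-9*u*v - 18*u - 5*v^2 + 6*v + 9)
F^* omega = (v*(-9*u*v + v^2 - 5*v + 15)) du + (u*(-9*u*v - 18*u - 5*v^2 + 6*v + 9)) dv.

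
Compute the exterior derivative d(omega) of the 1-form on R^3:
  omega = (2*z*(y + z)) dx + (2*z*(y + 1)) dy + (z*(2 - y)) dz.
d(omega) = (-2*z) dx ∧ dy + (-2*y - 4*z) dx ∧ dz + (-2*y - z - 2) dy ∧ dz

For a 1-form omega = sum_i f_i dx_i, the exterior derivative is
  d(omega) = sum_{i < j} (∂f_j/∂x_i - ∂f_i/∂x_j) dx_i ∧ dx_j.
  coefficient of dx ∧ dy: ∂f_2/∂x - ∂f_1/∂y = ∂(2*z*(y + 1))/∂x - ∂(2*z*(y + z))/∂y = -2*z
  coefficient of dx ∧ dz: ∂f_3/∂x - ∂f_1/∂z = ∂(z*(2 - y))/∂x - ∂(2*z*(y + z))/∂z = -2*y - 4*z
  coefficient of dy ∧ dz: ∂f_3/∂y - ∂f_2/∂z = ∂(z*(2 - y))/∂y - ∂(2*z*(y + 1))/∂z = -2*y - z - 2
Assembling: d(omega) = (-2*z) dx ∧ dy + (-2*y - 4*z) dx ∧ dz + (-2*y - z - 2) dy ∧ dz.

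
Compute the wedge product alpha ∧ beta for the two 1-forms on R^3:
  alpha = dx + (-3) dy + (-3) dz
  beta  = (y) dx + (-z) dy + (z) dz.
alpha ∧ beta = (3*y - z) dx ∧ dy + (3*y + z) dx ∧ dz + (-6*z) dy ∧ dz

Distribute the wedge, using dx_i ∧ dx_j = -dx_j ∧ dx_i and dx_i ∧ dx_i = 0. For each pair (i, j) with i < j, the coefficient of dx_i ∧ dx_j in alpha ∧ beta is (alpha_i * beta_j - alpha_j * beta_i). Collecting: alpha ∧ beta = (3*y - z) dx ∧ dy + (3*y + z) dx ∧ dz + (-6*z) dy ∧ dz.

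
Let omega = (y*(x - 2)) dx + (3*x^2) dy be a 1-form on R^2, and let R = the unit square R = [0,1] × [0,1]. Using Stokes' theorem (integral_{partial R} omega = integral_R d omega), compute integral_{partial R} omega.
integral_(partial R) omega = 9/2

Stokes: integral_partial_R omega = integral_R d omega with d omega = (∂Q/∂x - ∂P/∂y) dx ∧ dy.
  ∂Q/∂x = 6*x
  ∂P/∂y = x - 2
  integrand = ∂Q/∂x - ∂P/∂y = 5*x + 2.
Integrating over R: integral_0^1 integral_0^1 (5*x + 2) dx dy = 9/2.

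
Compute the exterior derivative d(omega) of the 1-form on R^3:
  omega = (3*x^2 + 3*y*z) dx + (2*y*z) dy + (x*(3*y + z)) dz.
d(omega) = (-3*z) dx ∧ dy + (z) dx ∧ dz + (3*x - 2*y) dy ∧ dz

For a 1-form omega = sum_i f_i dx_i, the exterior derivative is
  d(omega) = sum_{i < j} (∂f_j/∂x_i - ∂f_i/∂x_j) dx_i ∧ dx_j.
  coefficient of dx ∧ dy: ∂f_2/∂x - ∂f_1/∂y = ∂(2*y*z)/∂x - ∂(3*x^2 + 3*y*z)/∂y = -3*z
  coefficient of dx ∧ dz: ∂f_3/∂x - ∂f_1/∂z = ∂(x*(3*y + z))/∂x - ∂(3*x^2 + 3*y*z)/∂z = z
  coefficient of dy ∧ dz: ∂f_3/∂y - ∂f_2/∂z = ∂(x*(3*y + z))/∂y - ∂(2*y*z)/∂z = 3*x - 2*y
Assembling: d(omega) = (-3*z) dx ∧ dy + (z) dx ∧ dz + (3*x - 2*y) dy ∧ dz.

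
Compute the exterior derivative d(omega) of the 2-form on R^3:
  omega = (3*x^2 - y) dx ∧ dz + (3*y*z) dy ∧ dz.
d(omega) = (1) dx ∧ dy ∧ dz

For a 2-form omega = sum_{i<j} g_{ij} dx_i ∧ dx_j, the exterior derivative is
  d(omega) = sum_{i<j} d(g_{ij}) ∧ dx_i ∧ dx_j = sum_{i<j, k} (∂g_{ij}/∂x_k) dx_k ∧ dx_i ∧ dx_j.
Expand each term, using dx_k ∧ dx_i ∧ dx_j = sgn(permutation) dx_{(a)} ∧ dx_{(b)} ∧ dx_{(c)} with (a < b < c) sorted:
  d(3*x^2 - y) includes (∂/∂y)(3*x^2 - y) dy = (-1) dy, which multiplied by dx ∧ dz gives (1) dx ∧ dy ∧ dz
Collecting like 3-forms: d(omega) = (1) dx ∧ dy ∧ dz.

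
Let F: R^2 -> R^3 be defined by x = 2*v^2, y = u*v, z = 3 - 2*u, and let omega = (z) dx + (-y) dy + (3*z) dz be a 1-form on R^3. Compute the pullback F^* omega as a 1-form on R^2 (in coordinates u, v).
F^* omega = (-u*v^2 + 12*u - 18) du + (v*(-u^2 - 8*u + 12)) dv

Using F^*(f dg) = (f ∘ F) d(g ∘ F), substitute each coordinate x_i by F_i(u, v) in f_i, and replace dx_i by d F_i = (∂F_i/∂u) du + (∂F_i/∂v) dv.
  For the x component: f_1(F) = 3 - 2*u; d F_1 = (0) du + (4*v) dv
  For the y component: f_2(F) = -u*v; d F_2 = (v) du + (u) dv
  For the z component: f_3(F) = 9 - 6*u; d F_3 = (-2) du + (0) dv
Combining and collecting du, dv coefficients:
  coeff of du: -u*v^2 + 12*u - 18
  coeff of dv: v*(-u^2 - 8*u + 12)
F^* omega = (-u*v^2 + 12*u - 18) du + (v*(-u^2 - 8*u + 12)) dv.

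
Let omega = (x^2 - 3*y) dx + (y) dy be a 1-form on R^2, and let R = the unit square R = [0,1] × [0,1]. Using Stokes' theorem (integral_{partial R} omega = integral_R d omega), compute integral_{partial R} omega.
integral_(partial R) omega = 3

Stokes: integral_partial_R omega = integral_R d omega with d omega = (∂Q/∂x - ∂P/∂y) dx ∧ dy.
  ∂Q/∂x = 0
  ∂P/∂y = -3
  integrand = ∂Q/∂x - ∂P/∂y = 3.
Integrating over R: integral_0^1 integral_0^1 (3) dx dy = 3.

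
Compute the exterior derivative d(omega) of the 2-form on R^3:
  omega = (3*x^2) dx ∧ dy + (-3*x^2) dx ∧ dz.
d(omega) = 0

For a 2-form omega = sum_{i<j} g_{ij} dx_i ∧ dx_j, the exterior derivative is
  d(omega) = sum_{i<j} d(g_{ij}) ∧ dx_i ∧ dx_j = sum_{i<j, k} (∂g_{ij}/∂x_k) dx_k ∧ dx_i ∧ dx_j.
Expand each term, using dx_k ∧ dx_i ∧ dx_j = sgn(permutation) dx_{(a)} ∧ dx_{(b)} ∧ dx_{(c)} with (a < b < c) sorted:

Collecting like 3-forms: d(omega) = 0.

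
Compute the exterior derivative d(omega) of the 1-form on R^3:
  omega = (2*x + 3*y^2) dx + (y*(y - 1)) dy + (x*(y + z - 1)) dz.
d(omega) = (-6*y) dx ∧ dy + (y + z - 1) dx ∧ dz + (x) dy ∧ dz

For a 1-form omega = sum_i f_i dx_i, the exterior derivative is
  d(omega) = sum_{i < j} (∂f_j/∂x_i - ∂f_i/∂x_j) dx_i ∧ dx_j.
  coefficient of dx ∧ dy: ∂f_2/∂x - ∂f_1/∂y = ∂(y*(y - 1))/∂x - ∂(2*x + 3*y^2)/∂y = -6*y
  coefficient of dx ∧ dz: ∂f_3/∂x - ∂f_1/∂z = ∂(x*(y + z - 1))/∂x - ∂(2*x + 3*y^2)/∂z = y + z - 1
  coefficient of dy ∧ dz: ∂f_3/∂y - ∂f_2/∂z = ∂(x*(y + z - 1))/∂y - ∂(y*(y - 1))/∂z = x
Assembling: d(omega) = (-6*y) dx ∧ dy + (y + z - 1) dx ∧ dz + (x) dy ∧ dz.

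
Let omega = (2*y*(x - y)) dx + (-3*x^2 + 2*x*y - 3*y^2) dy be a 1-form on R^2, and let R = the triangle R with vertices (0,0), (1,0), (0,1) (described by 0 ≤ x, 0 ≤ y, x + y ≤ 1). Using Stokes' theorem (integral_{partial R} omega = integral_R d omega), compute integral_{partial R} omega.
integral_(partial R) omega = -1/3

Stokes: integral_partial_R omega = integral_R d omega with d omega = (∂Q/∂x - ∂P/∂y) dx ∧ dy.
  ∂Q/∂x = -6*x + 2*y
  ∂P/∂y = 2*x - 4*y
  integrand = ∂Q/∂x - ∂P/∂y = -8*x + 6*y.
Integrating over R: integral_0^1 integral_0^{1-x} (-8*x + 6*y) dy dx = -1/3.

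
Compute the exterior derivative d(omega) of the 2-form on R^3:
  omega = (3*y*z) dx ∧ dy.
d(omega) = (3*y) dx ∧ dy ∧ dz

For a 2-form omega = sum_{i<j} g_{ij} dx_i ∧ dx_j, the exterior derivative is
  d(omega) = sum_{i<j} d(g_{ij}) ∧ dx_i ∧ dx_j = sum_{i<j, k} (∂g_{ij}/∂x_k) dx_k ∧ dx_i ∧ dx_j.
Expand each term, using dx_k ∧ dx_i ∧ dx_j = sgn(permutation) dx_{(a)} ∧ dx_{(b)} ∧ dx_{(c)} with (a < b < c) sorted:
  d(3*y*z) includes (∂/∂z)(3*y*z) dz = (3*y) dz, which multiplied by dx ∧ dy gives (3*y) dx ∧ dy ∧ dz
Collecting like 3-forms: d(omega) = (3*y) dx ∧ dy ∧ dz.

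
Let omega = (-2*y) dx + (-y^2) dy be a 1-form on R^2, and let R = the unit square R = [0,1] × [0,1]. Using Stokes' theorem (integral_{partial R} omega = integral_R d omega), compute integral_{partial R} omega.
integral_(partial R) omega = 2

Stokes: integral_partial_R omega = integral_R d omega with d omega = (∂Q/∂x - ∂P/∂y) dx ∧ dy.
  ∂Q/∂x = 0
  ∂P/∂y = -2
  integrand = ∂Q/∂x - ∂P/∂y = 2.
Integrating over R: integral_0^1 integral_0^1 (2) dx dy = 2.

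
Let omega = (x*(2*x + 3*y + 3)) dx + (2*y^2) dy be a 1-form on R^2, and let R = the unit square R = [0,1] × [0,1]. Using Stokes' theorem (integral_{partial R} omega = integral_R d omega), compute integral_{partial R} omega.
integral_(partial R) omega = -3/2

Stokes: integral_partial_R omega = integral_R d omega with d omega = (∂Q/∂x - ∂P/∂y) dx ∧ dy.
  ∂Q/∂x = 0
  ∂P/∂y = 3*x
  integrand = ∂Q/∂x - ∂P/∂y = -3*x.
Integrating over R: integral_0^1 integral_0^1 (-3*x) dx dy = -3/2.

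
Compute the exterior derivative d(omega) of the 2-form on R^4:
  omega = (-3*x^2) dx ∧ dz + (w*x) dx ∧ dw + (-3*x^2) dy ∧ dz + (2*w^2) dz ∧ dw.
d(omega) = (-6*x) dx ∧ dy ∧ dz

For a 2-form omega = sum_{i<j} g_{ij} dx_i ∧ dx_j, the exterior derivative is
  d(omega) = sum_{i<j} d(g_{ij}) ∧ dx_i ∧ dx_j = sum_{i<j, k} (∂g_{ij}/∂x_k) dx_k ∧ dx_i ∧ dx_j.
Expand each term, using dx_k ∧ dx_i ∧ dx_j = sgn(permutation) dx_{(a)} ∧ dx_{(b)} ∧ dx_{(c)} with (a < b < c) sorted:
  d(-3*x^2) includes (∂/∂x)(-3*x^2) dx = (-6*x) dx, which multiplied by dy ∧ dz gives (-6*x) dx ∧ dy ∧ dz
Collecting like 3-forms: d(omega) = (-6*x) dx ∧ dy ∧ dz.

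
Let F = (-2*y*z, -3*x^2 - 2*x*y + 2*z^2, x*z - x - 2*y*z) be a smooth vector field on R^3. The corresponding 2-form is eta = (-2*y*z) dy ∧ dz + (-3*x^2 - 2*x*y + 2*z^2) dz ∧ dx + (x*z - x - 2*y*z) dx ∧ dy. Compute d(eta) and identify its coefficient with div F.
d(eta) = (-x - 2*y) dx ∧ dy ∧ dz; div F = -x - 2*y

For a 2-form in R^3 of the form above, applying d gives a 3-form with coefficient ∂P/∂x + ∂Q/∂y + ∂R/∂z:
  ∂P/∂x = 0
  ∂Q/∂y = -2*x
  ∂R/∂z = x - 2*y
Sum = -x - 2*y, which is exactly div F.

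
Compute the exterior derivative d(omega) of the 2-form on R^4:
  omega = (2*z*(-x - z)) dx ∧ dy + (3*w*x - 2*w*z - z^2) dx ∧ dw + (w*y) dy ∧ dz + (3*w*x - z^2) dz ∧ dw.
d(omega) = (-2*x - 4*z) dx ∧ dy ∧ dz + (5*w + 2*z) dx ∧ dz ∧ dw + (y) dy ∧ dz ∧ dw

For a 2-form omega = sum_{i<j} g_{ij} dx_i ∧ dx_j, the exterior derivative is
  d(omega) = sum_{i<j} d(g_{ij}) ∧ dx_i ∧ dx_j = sum_{i<j, k} (∂g_{ij}/∂x_k) dx_k ∧ dx_i ∧ dx_j.
Expand each term, using dx_k ∧ dx_i ∧ dx_j = sgn(permutation) dx_{(a)} ∧ dx_{(b)} ∧ dx_{(c)} with (a < b < c) sorted:
  d(2*z*(-x - z)) includes (∂/∂z)(2*z*(-x - z)) dz = (-2*x - 4*z) dz, which multiplied by dx ∧ dy gives (-2*x - 4*z) dx ∧ dy ∧ dz
  d(3*w*x - 2*w*z - z^2) includes (∂/∂z)(3*w*x - 2*w*z - z^2) dz = (-2*w - 2*z) dz, which multiplied by dx ∧ dw gives (2*w + 2*z) dx ∧ dz ∧ dw
  d(w*y) includes (∂/∂w)(w*y) dw = (y) dw, which multiplied by dy ∧ dz gives (y) dy ∧ dz ∧ dw
  d(3*w*x - z^2) includes (∂/∂x)(3*w*x - z^2) dx = (3*w) dx, which multiplied by dz ∧ dw gives (3*w) dx ∧ dz ∧ dw
Collecting like 3-forms: d(omega) = (-2*x - 4*z) dx ∧ dy ∧ dz + (5*w + 2*z) dx ∧ dz ∧ dw + (y) dy ∧ dz ∧ dw.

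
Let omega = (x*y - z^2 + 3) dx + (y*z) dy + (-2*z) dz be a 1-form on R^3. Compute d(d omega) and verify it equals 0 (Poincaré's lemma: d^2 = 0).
d(d omega) = 0

Step 1: d omega = sum_{i<j} (∂f_j/∂x_i - ∂f_i/∂x_j) dx_i ∧ dx_j:
  coeff of dx ∧ dy: -x
  coeff of dx ∧ dz: 2*z
  coeff of dy ∧ dz: -y
Step 2: Apply d again to each 2-form coefficient. The only possible 3-form in R^3 is dx ∧ dy ∧ dz, with coefficient
  ∂(coeff of dy∧dz)/∂x - ∂(coeff of dx∧dz)/∂y + ∂(coeff of dx∧dy)/∂z
  = ∂/∂x (-y) - ∂/∂y (2*z) + ∂/∂z (-x).
Each of these terms simplifies to sums of mixed partials that cancel in pairs. The result is 0 (by equality of mixed partials for smooth functions — Schwarz / Clairaut).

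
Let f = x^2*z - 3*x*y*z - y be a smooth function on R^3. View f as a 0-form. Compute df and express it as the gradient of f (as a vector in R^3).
df = (z*(2*x - 3*y)) dx + (-3*x*z - 1) dy + (x*(x - 3*y)) dz; grad f = (z*(2*x - 3*y), -3*x*z - 1, x*(x - 3*y))

For a 0-form f, d f = (∂f/∂x) dx + (∂f/∂y) dy + (∂f/∂z) dz. The components of the vector representation are exactly the entries of grad f in Cartesian coordinates:
  ∂f/∂x = z*(2*x - 3*y)
  ∂f/∂y = -3*x*z - 1
  ∂f/∂z = x*(x - 3*y).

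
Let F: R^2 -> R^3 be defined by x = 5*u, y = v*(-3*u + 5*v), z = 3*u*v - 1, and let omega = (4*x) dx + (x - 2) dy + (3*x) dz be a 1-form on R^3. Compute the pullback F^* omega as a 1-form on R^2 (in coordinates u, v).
F^* omega = (30*u*v + 100*u + 6*v) du + (30*u^2 + 50*u*v + 6*u - 20*v) dv

Using F^*(f dg) = (f ∘ F) d(g ∘ F), substitute each coordinate x_i by F_i(u, v) in f_i, and replace dx_i by d F_i = (∂F_i/∂u) du + (∂F_i/∂v) dv.
  For the x component: f_1(F) = 20*u; d F_1 = (5) du + (0) dv
  For the y component: f_2(F) = 5*u - 2; d F_2 = (-3*v) du + (-3*u + 10*v) dv
  For the z component: f_3(F) = 15*u; d F_3 = (3*v) du + (3*u) dv
Combining and collecting du, dv coefficients:
  coeff of du: 30*u*v + 100*u + 6*v
  coeff of dv: 30*u^2 + 50*u*v + 6*u - 20*v
F^* omega = (30*u*v + 100*u + 6*v) du + (30*u^2 + 50*u*v + 6*u - 20*v) dv.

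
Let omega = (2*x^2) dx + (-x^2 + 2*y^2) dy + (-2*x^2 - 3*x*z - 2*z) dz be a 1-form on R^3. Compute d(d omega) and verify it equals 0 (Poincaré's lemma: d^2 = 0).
d(d omega) = 0

Step 1: d omega = sum_{i<j} (∂f_j/∂x_i - ∂f_i/∂x_j) dx_i ∧ dx_j:
  coeff of dx ∧ dy: -2*x
  coeff of dx ∧ dz: -4*x - 3*z
  coeff of dy ∧ dz: 0
Step 2: Apply d again to each 2-form coefficient. The only possible 3-form in R^3 is dx ∧ dy ∧ dz, with coefficient
  ∂(coeff of dy∧dz)/∂x - ∂(coeff of dx∧dz)/∂y + ∂(coeff of dx∧dy)/∂z
  = ∂/∂x (0) - ∂/∂y (-4*x - 3*z) + ∂/∂z (-2*x).
Each of these terms simplifies to sums of mixed partials that cancel in pairs. The result is 0 (by equality of mixed partials for smooth functions — Schwarz / Clairaut).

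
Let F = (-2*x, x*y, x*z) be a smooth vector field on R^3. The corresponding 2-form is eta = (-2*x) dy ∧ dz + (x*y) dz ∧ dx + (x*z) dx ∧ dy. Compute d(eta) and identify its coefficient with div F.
d(eta) = (2*x - 2) dx ∧ dy ∧ dz; div F = 2*x - 2

For a 2-form in R^3 of the form above, applying d gives a 3-form with coefficient ∂P/∂x + ∂Q/∂y + ∂R/∂z:
  ∂P/∂x = -2
  ∂Q/∂y = x
  ∂R/∂z = x
Sum = 2*x - 2, which is exactly div F.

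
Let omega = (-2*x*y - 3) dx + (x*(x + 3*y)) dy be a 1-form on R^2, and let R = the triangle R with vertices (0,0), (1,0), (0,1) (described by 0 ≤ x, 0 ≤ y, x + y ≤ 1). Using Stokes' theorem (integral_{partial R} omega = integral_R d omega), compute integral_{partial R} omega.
integral_(partial R) omega = 7/6

Stokes: integral_partial_R omega = integral_R d omega with d omega = (∂Q/∂x - ∂P/∂y) dx ∧ dy.
  ∂Q/∂x = 2*x + 3*y
  ∂P/∂y = -2*x
  integrand = ∂Q/∂x - ∂P/∂y = 4*x + 3*y.
Integrating over R: integral_0^1 integral_0^{1-x} (4*x + 3*y) dy dx = 7/6.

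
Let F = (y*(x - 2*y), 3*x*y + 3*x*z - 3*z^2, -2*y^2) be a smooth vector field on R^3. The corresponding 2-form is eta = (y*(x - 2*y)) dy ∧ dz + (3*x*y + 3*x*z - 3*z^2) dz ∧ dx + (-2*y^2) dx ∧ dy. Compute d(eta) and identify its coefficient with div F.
d(eta) = (3*x + y) dx ∧ dy ∧ dz; div F = 3*x + y

For a 2-form in R^3 of the form above, applying d gives a 3-form with coefficient ∂P/∂x + ∂Q/∂y + ∂R/∂z:
  ∂P/∂x = y
  ∂Q/∂y = 3*x
  ∂R/∂z = 0
Sum = 3*x + y, which is exactly div F.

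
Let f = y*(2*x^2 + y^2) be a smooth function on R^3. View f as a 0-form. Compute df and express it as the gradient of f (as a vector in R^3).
df = (4*x*y) dx + (2*x^2 + 3*y^2) dy + (0) dz; grad f = (4*x*y, 2*x^2 + 3*y^2, 0)

For a 0-form f, d f = (∂f/∂x) dx + (∂f/∂y) dy + (∂f/∂z) dz. The components of the vector representation are exactly the entries of grad f in Cartesian coordinates:
  ∂f/∂x = 4*x*y
  ∂f/∂y = 2*x^2 + 3*y^2
  ∂f/∂z = 0.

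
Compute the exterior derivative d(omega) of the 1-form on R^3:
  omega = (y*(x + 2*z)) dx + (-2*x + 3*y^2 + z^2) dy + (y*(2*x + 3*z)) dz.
d(omega) = (-x - 2*z - 2) dx ∧ dy + (2*x + z) dy ∧ dz

For a 1-form omega = sum_i f_i dx_i, the exterior derivative is
  d(omega) = sum_{i < j} (∂f_j/∂x_i - ∂f_i/∂x_j) dx_i ∧ dx_j.
  coefficient of dx ∧ dy: ∂f_2/∂x - ∂f_1/∂y = ∂(-2*x + 3*y^2 + z^2)/∂x - ∂(y*(x + 2*z))/∂y = -x - 2*z - 2
  coefficient of dy ∧ dz: ∂f_3/∂y - ∂f_2/∂z = ∂(y*(2*x + 3*z))/∂y - ∂(-2*x + 3*y^2 + z^2)/∂z = 2*x + z
Assembling: d(omega) = (-x - 2*z - 2) dx ∧ dy + (2*x + z) dy ∧ dz.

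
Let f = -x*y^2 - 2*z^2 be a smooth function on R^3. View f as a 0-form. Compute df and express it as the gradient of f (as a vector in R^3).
df = (-y^2) dx + (-2*x*y) dy + (-4*z) dz; grad f = (-y^2, -2*x*y, -4*z)

For a 0-form f, d f = (∂f/∂x) dx + (∂f/∂y) dy + (∂f/∂z) dz. The components of the vector representation are exactly the entries of grad f in Cartesian coordinates:
  ∂f/∂x = -y^2
  ∂f/∂y = -2*x*y
  ∂f/∂z = -4*z.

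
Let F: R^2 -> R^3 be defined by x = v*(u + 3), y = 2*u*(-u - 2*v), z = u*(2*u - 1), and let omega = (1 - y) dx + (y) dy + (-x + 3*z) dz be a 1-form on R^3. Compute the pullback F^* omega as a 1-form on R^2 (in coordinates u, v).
F^* omega = (32*u^3 + 22*u^2*v - 18*u^2 + 20*u*v^2 - 11*u*v + 3*u + 4*v) du + (10*u^3 + 20*u^2*v + 6*u^2 + 12*u*v + u + 3) dv

Using F^*(f dg) = (f ∘ F) d(g ∘ F), substitute each coordinate x_i by F_i(u, v) in f_i, and replace dx_i by d F_i = (∂F_i/∂u) du + (∂F_i/∂v) dv.
  For the x component: f_1(F) = 2*u^2 + 4*u*v + 1; d F_1 = (v) du + (u + 3) dv
  For the y component: f_2(F) = 2*u*(-u - 2*v); d F_2 = (-4*u - 4*v) du + (-4*u) dv
  For the z component: f_3(F) = 6*u^2 - u*v - 3*u - 3*v; d F_3 = (4*u - 1) du + (0) dv
Combining and collecting du, dv coefficients:
  coeff of du: 32*u^3 + 22*u^2*v - 18*u^2 + 20*u*v^2 - 11*u*v + 3*u + 4*v
  coeff of dv: 10*u^3 + 20*u^2*v + 6*u^2 + 12*u*v + u + 3
F^* omega = (32*u^3 + 22*u^2*v - 18*u^2 + 20*u*v^2 - 11*u*v + 3*u + 4*v) du + (10*u^3 + 20*u^2*v + 6*u^2 + 12*u*v + u + 3) dv.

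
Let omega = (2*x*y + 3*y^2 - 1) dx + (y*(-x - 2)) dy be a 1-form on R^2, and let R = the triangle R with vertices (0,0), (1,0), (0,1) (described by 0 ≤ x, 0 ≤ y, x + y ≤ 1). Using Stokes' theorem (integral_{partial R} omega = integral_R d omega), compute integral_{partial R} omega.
integral_(partial R) omega = -3/2

Stokes: integral_partial_R omega = integral_R d omega with d omega = (∂Q/∂x - ∂P/∂y) dx ∧ dy.
  ∂Q/∂x = -y
  ∂P/∂y = 2*x + 6*y
  integrand = ∂Q/∂x - ∂P/∂y = -2*x - 7*y.
Integrating over R: integral_0^1 integral_0^{1-x} (-2*x - 7*y) dy dx = -3/2.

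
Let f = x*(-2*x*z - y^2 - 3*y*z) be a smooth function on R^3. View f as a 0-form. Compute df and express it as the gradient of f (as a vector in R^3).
df = (-4*x*z - y^2 - 3*y*z) dx + (x*(-2*y - 3*z)) dy + (x*(-2*x - 3*y)) dz; grad f = (-4*x*z - y^2 - 3*y*z, x*(-2*y - 3*z), x*(-2*x - 3*y))

For a 0-form f, d f = (∂f/∂x) dx + (∂f/∂y) dy + (∂f/∂z) dz. The components of the vector representation are exactly the entries of grad f in Cartesian coordinates:
  ∂f/∂x = -4*x*z - y^2 - 3*y*z
  ∂f/∂y = x*(-2*y - 3*z)
  ∂f/∂z = x*(-2*x - 3*y).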